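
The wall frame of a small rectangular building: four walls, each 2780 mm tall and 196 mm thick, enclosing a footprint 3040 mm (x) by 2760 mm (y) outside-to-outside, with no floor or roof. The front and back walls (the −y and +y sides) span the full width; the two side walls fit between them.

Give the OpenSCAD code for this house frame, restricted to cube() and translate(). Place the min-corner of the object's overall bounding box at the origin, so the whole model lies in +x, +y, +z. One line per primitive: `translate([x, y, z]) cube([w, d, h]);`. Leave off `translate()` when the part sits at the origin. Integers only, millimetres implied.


cube([3040, 196, 2780]);
translate([0, 2564, 0]) cube([3040, 196, 2780]);
translate([0, 196, 0]) cube([196, 2368, 2780]);
translate([2844, 196, 0]) cube([196, 2368, 2780]);


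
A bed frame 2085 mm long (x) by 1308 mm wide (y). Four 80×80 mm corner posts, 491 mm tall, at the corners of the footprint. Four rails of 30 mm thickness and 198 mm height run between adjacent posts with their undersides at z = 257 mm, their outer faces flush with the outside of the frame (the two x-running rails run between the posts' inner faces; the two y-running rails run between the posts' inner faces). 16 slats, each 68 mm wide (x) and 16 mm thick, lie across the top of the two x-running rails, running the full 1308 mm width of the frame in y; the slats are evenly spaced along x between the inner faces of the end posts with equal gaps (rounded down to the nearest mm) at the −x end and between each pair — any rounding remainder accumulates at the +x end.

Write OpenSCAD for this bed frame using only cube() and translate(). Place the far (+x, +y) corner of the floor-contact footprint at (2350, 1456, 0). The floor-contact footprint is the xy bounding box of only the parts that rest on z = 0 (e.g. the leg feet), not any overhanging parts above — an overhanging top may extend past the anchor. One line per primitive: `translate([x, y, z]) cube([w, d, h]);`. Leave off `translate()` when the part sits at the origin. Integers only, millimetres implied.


// slat z = rail_z + rail_h = 257 + 198 = 455
// slat gap = ⌊(1925 − 16·68) / 17⌋ = 49
translate([265, 148, 0]) cube([80, 80, 491]);
translate([265, 1376, 0]) cube([80, 80, 491]);
translate([2270, 148, 0]) cube([80, 80, 491]);
translate([2270, 1376, 0]) cube([80, 80, 491]);
translate([345, 148, 257]) cube([1925, 30, 198]);
translate([345, 1426, 257]) cube([1925, 30, 198]);
translate([265, 228, 257]) cube([30, 1148, 198]);
translate([2320, 228, 257]) cube([30, 1148, 198]);
translate([394, 148, 455]) cube([68, 1308, 16]);
translate([511, 148, 455]) cube([68, 1308, 16]);
translate([628, 148, 455]) cube([68, 1308, 16]);
translate([745, 148, 455]) cube([68, 1308, 16]);
translate([862, 148, 455]) cube([68, 1308, 16]);
translate([979, 148, 455]) cube([68, 1308, 16]);
translate([1096, 148, 455]) cube([68, 1308, 16]);
translate([1213, 148, 455]) cube([68, 1308, 16]);
translate([1330, 148, 455]) cube([68, 1308, 16]);
translate([1447, 148, 455]) cube([68, 1308, 16]);
translate([1564, 148, 455]) cube([68, 1308, 16]);
translate([1681, 148, 455]) cube([68, 1308, 16]);
translate([1798, 148, 455]) cube([68, 1308, 16]);
translate([1915, 148, 455]) cube([68, 1308, 16]);
translate([2032, 148, 455]) cube([68, 1308, 16]);
translate([2149, 148, 455]) cube([68, 1308, 16]);


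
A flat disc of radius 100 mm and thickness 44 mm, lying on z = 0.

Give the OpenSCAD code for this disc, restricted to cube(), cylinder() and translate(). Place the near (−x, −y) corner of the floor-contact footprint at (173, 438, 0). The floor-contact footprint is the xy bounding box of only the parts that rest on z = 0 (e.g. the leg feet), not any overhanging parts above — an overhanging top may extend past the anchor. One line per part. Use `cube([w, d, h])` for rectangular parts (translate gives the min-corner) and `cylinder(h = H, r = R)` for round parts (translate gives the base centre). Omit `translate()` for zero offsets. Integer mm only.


translate([273, 538, 0]) cylinder(h = 44, r = 100);


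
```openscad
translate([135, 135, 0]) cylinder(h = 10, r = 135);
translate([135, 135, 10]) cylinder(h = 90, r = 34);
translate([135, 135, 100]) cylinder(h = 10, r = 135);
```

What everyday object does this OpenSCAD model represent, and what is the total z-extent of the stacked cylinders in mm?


A spool. The overall height is 110 mm.

Three coaxial cylinders, large–small–large — a spool. Two 10 mm flanges and a 90 mm core give 10 + 90 + 10 = 110 mm.


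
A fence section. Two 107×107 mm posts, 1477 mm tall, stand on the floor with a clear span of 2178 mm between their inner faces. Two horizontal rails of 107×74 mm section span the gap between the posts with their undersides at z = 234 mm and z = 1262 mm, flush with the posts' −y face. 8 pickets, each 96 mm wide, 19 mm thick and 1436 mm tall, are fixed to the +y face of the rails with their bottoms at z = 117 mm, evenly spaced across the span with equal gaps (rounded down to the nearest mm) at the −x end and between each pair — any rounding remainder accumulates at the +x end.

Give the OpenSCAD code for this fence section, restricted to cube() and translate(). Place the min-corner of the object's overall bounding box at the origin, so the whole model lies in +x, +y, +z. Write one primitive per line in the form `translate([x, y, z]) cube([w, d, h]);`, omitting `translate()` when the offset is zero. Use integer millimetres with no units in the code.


cube([107, 107, 1477]);
translate([2285, 0, 0]) cube([107, 107, 1477]);
translate([107, 0, 234]) cube([2178, 107, 74]);
translate([107, 0, 1262]) cube([2178, 107, 74]);
translate([263, 107, 117]) cube([96, 19, 1436]);
translate([515, 107, 117]) cube([96, 19, 1436]);
translate([767, 107, 117]) cube([96, 19, 1436]);
translate([1019, 107, 117]) cube([96, 19, 1436]);
translate([1271, 107, 117]) cube([96, 19, 1436]);
translate([1523, 107, 117]) cube([96, 19, 1436]);
translate([1775, 107, 117]) cube([96, 19, 1436]);
translate([2027, 107, 117]) cube([96, 19, 1436]);


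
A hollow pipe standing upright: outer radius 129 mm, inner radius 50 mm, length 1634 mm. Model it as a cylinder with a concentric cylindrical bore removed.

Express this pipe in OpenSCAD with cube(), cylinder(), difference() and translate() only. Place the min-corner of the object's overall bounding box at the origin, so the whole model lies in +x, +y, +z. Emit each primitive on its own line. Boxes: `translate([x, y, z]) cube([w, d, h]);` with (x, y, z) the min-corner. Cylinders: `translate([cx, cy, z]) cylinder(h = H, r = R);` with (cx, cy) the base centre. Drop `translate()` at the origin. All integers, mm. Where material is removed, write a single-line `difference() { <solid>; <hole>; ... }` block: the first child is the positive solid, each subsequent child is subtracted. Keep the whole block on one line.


difference() { translate([129, 129, 0]) cylinder(h = 1634, r = 129); translate([129, 129, 0]) cylinder(h = 1634, r = 50); }


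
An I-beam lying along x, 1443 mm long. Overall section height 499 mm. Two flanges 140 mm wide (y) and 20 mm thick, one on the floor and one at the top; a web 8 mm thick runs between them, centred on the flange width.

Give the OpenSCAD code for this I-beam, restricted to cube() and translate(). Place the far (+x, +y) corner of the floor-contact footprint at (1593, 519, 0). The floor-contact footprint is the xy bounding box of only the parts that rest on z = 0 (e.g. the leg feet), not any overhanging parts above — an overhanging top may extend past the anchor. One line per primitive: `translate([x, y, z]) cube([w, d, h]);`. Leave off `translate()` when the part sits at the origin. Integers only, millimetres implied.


translate([150, 379, 0]) cube([1443, 140, 20]);
translate([150, 445, 20]) cube([1443, 8, 459]);
translate([150, 379, 479]) cube([1443, 140, 20]);


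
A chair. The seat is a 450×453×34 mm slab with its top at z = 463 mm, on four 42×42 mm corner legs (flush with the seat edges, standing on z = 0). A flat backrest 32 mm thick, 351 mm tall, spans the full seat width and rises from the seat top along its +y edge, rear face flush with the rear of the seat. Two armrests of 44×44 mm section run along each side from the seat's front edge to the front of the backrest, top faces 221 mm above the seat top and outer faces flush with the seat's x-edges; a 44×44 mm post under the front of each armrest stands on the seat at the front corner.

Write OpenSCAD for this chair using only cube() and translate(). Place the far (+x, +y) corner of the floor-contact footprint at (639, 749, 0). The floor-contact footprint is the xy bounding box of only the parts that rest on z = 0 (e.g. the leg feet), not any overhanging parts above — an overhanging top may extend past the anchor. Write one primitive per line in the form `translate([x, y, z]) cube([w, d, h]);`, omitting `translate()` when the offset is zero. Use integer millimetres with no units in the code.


// leg_h = 463 - 34 = 429
// arm post h = 221 - 44 = 177
translate([189, 296, 429]) cube([450, 453, 34]);
translate([189, 296, 0]) cube([42, 42, 429]);
translate([597, 296, 0]) cube([42, 42, 429]);
translate([189, 707, 0]) cube([42, 42, 429]);
translate([597, 707, 0]) cube([42, 42, 429]);
translate([189, 717, 463]) cube([450, 32, 351]);
translate([189, 296, 640]) cube([44, 421, 44]);
translate([595, 296, 640]) cube([44, 421, 44]);
translate([189, 296, 463]) cube([44, 44, 177]);
translate([595, 296, 463]) cube([44, 44, 177]);


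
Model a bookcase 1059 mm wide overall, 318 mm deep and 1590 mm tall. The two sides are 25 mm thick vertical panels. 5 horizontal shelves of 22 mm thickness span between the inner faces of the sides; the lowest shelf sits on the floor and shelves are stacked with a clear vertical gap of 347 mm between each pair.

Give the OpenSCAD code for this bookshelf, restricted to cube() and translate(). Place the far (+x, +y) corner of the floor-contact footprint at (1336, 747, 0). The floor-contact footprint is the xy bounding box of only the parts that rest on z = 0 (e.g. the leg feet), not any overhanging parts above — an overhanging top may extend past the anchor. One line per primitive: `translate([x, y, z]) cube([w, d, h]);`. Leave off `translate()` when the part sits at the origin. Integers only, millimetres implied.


translate([277, 429, 0]) cube([25, 318, 1590]);
translate([1311, 429, 0]) cube([25, 318, 1590]);
translate([302, 429, 0]) cube([1009, 318, 22]);
translate([302, 429, 369]) cube([1009, 318, 22]);
translate([302, 429, 738]) cube([1009, 318, 22]);
translate([302, 429, 1107]) cube([1009, 318, 22]);
translate([302, 429, 1476]) cube([1009, 318, 22]);


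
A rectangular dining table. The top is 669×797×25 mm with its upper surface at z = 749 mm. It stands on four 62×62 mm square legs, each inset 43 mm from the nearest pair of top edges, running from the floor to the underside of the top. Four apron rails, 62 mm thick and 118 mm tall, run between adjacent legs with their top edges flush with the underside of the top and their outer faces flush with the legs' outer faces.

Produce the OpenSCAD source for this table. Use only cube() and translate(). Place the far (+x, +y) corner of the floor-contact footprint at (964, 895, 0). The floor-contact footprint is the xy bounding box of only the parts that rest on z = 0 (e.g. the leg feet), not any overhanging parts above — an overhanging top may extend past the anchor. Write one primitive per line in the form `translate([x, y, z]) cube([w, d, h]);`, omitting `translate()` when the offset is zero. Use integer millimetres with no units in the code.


// leg_h = 749 - 25 = 724
// apron z = 724 - 118 = 606
translate([338, 141, 724]) cube([669, 797, 25]);
translate([381, 184, 0]) cube([62, 62, 724]);
translate([902, 184, 0]) cube([62, 62, 724]);
translate([381, 833, 0]) cube([62, 62, 724]);
translate([902, 833, 0]) cube([62, 62, 724]);
translate([443, 184, 606]) cube([459, 62, 118]);
translate([443, 833, 606]) cube([459, 62, 118]);
translate([381, 246, 606]) cube([62, 587, 118]);
translate([902, 246, 606]) cube([62, 587, 118]);


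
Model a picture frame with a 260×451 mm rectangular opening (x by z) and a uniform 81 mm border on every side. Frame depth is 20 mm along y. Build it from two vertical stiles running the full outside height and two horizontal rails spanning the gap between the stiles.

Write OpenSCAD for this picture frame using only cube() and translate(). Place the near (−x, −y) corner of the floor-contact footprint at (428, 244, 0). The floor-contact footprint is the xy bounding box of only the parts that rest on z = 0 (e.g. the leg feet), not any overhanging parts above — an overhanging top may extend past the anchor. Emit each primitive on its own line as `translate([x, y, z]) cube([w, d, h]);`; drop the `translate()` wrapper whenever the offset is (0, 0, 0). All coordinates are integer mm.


translate([428, 244, 0]) cube([81, 20, 613]);
translate([769, 244, 0]) cube([81, 20, 613]);
translate([509, 244, 0]) cube([260, 20, 81]);
translate([509, 244, 532]) cube([260, 20, 81]);


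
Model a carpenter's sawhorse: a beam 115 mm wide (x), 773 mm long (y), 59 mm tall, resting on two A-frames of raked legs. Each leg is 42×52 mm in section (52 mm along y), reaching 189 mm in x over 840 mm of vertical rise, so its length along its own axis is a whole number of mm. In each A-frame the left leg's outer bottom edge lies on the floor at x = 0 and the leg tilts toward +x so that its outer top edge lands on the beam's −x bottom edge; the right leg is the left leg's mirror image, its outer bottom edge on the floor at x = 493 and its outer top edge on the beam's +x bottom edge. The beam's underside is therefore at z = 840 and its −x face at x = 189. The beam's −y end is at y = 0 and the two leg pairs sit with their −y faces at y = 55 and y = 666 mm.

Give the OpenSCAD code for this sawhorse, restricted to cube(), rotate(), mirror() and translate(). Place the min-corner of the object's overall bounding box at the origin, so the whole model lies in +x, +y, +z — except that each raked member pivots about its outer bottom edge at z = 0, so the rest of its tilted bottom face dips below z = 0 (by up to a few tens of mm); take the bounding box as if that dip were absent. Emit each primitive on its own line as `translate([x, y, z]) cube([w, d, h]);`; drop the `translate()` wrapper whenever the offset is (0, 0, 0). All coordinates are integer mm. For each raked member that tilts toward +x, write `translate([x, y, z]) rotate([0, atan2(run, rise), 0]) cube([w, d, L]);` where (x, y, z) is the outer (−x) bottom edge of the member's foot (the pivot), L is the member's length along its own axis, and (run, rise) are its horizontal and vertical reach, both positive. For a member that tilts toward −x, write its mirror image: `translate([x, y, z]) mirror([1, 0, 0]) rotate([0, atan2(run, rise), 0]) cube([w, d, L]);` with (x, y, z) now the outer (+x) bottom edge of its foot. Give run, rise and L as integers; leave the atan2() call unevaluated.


translate([189, 0, 840]) cube([115, 773, 59]);
translate([0, 55, 0]) rotate([0, atan2(189, 840), 0]) cube([42, 52, 861]);
translate([493, 55, 0]) mirror([1, 0, 0]) rotate([0, atan2(189, 840), 0]) cube([42, 52, 861]);
translate([0, 666, 0]) rotate([0, atan2(189, 840), 0]) cube([42, 52, 861]);
translate([493, 666, 0]) mirror([1, 0, 0]) rotate([0, atan2(189, 840), 0]) cube([42, 52, 861]);


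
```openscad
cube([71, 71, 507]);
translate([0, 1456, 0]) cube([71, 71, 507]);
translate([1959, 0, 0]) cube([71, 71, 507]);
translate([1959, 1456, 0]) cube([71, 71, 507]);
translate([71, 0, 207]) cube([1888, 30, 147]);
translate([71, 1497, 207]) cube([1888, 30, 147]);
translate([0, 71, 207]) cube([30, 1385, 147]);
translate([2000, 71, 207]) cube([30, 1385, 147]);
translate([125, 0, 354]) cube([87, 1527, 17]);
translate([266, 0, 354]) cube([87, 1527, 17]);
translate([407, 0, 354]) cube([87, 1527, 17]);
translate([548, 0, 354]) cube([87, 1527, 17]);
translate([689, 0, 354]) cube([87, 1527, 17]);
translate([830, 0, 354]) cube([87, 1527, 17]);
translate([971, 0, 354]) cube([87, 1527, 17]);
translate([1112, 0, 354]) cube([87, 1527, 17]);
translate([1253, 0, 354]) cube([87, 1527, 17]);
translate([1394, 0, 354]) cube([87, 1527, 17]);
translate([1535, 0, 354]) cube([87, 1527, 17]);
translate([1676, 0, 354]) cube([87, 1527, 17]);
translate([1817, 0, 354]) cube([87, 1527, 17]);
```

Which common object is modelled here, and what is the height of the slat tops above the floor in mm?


A bed frame. The slat-top height is 371 mm.

Four posts, four rails, and a row of slats — a bed frame. Slats sit on the rails at z = 207 + 147 = 354; with slat thickness 17, the top is 371 mm.


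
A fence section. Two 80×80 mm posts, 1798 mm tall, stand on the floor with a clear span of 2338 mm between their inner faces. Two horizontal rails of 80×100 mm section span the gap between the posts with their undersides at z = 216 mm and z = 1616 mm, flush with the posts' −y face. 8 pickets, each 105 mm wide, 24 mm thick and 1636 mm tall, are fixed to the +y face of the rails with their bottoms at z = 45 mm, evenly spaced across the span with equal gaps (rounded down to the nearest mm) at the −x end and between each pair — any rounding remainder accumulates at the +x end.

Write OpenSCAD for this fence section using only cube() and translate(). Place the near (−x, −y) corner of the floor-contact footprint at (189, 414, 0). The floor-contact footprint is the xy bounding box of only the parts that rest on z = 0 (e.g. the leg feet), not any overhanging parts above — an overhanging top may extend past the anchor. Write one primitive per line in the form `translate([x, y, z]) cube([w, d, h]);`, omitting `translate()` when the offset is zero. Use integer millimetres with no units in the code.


translate([189, 414, 0]) cube([80, 80, 1798]);
translate([2607, 414, 0]) cube([80, 80, 1798]);
translate([269, 414, 216]) cube([2338, 80, 100]);
translate([269, 414, 1616]) cube([2338, 80, 100]);
translate([435, 494, 45]) cube([105, 24, 1636]);
translate([706, 494, 45]) cube([105, 24, 1636]);
translate([977, 494, 45]) cube([105, 24, 1636]);
translate([1248, 494, 45]) cube([105, 24, 1636]);
translate([1519, 494, 45]) cube([105, 24, 1636]);
translate([1790, 494, 45]) cube([105, 24, 1636]);
translate([2061, 494, 45]) cube([105, 24, 1636]);
translate([2332, 494, 45]) cube([105, 24, 1636]);


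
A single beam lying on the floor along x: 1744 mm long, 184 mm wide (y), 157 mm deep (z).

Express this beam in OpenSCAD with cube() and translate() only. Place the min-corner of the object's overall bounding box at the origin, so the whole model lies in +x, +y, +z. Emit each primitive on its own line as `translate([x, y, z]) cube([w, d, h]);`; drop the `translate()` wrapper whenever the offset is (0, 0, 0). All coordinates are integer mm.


cube([1744, 184, 157]);


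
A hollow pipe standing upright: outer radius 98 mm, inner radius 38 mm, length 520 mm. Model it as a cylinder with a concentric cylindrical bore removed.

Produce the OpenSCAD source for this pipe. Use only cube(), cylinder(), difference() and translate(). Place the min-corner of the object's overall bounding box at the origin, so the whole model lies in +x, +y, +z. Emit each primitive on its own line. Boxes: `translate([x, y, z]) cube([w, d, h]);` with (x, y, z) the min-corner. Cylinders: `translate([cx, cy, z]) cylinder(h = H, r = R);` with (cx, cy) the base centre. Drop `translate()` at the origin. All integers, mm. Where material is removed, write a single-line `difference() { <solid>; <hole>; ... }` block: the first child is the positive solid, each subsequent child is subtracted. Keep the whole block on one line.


difference() { translate([98, 98, 0]) cylinder(h = 520, r = 98); translate([98, 98, 0]) cylinder(h = 520, r = 38); }


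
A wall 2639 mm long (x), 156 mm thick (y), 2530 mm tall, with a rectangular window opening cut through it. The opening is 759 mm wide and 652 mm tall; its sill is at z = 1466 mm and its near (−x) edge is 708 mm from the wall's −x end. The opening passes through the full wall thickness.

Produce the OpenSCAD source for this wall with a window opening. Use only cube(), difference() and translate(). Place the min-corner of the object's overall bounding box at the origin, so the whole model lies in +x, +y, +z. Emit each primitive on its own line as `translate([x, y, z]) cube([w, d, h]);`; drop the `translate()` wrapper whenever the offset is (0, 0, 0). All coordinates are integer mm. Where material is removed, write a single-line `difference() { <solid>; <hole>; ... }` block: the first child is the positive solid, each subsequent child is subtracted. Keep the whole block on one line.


difference() { cube([2639, 156, 2530]); translate([708, 0, 1466]) cube([759, 156, 652]); }


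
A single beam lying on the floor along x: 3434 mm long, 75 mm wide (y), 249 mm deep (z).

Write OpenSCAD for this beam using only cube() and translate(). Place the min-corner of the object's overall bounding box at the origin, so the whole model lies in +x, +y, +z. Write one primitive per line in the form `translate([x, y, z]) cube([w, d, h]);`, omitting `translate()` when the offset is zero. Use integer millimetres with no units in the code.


cube([3434, 75, 249]);


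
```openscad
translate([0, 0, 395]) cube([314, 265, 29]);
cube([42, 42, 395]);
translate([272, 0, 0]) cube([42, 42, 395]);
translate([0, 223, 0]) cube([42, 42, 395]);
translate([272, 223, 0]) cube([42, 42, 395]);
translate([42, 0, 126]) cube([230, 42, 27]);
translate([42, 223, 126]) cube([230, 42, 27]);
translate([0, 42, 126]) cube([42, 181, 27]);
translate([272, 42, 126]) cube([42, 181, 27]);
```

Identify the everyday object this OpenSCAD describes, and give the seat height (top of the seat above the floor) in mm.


A stool. The seat height is 424 mm.

A 314×265×29 slab at z = 395 on four corner posts — a stool. The seat top is 395 + 29 = 424 mm.


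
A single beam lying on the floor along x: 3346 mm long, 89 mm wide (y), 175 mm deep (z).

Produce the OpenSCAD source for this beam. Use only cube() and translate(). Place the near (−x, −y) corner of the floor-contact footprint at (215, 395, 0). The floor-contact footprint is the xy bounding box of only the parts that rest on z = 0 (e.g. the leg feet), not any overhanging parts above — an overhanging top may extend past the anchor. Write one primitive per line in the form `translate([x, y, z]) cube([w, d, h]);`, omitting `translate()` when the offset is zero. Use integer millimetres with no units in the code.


translate([215, 395, 0]) cube([3346, 89, 175]);


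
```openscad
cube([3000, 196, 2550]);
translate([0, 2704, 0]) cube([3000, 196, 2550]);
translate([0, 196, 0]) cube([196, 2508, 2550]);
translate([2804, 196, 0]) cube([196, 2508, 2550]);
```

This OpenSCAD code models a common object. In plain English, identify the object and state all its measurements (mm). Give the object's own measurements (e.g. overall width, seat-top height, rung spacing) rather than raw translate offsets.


The wall frame of a small rectangular building: four walls, each 2550 mm tall and 196 mm thick, enclosing a footprint 3000 mm (x) by 2900 mm (y) outside-to-outside, with no floor or roof. The front and back walls (the −y and +y sides) span the full width; the two side walls fit between them.


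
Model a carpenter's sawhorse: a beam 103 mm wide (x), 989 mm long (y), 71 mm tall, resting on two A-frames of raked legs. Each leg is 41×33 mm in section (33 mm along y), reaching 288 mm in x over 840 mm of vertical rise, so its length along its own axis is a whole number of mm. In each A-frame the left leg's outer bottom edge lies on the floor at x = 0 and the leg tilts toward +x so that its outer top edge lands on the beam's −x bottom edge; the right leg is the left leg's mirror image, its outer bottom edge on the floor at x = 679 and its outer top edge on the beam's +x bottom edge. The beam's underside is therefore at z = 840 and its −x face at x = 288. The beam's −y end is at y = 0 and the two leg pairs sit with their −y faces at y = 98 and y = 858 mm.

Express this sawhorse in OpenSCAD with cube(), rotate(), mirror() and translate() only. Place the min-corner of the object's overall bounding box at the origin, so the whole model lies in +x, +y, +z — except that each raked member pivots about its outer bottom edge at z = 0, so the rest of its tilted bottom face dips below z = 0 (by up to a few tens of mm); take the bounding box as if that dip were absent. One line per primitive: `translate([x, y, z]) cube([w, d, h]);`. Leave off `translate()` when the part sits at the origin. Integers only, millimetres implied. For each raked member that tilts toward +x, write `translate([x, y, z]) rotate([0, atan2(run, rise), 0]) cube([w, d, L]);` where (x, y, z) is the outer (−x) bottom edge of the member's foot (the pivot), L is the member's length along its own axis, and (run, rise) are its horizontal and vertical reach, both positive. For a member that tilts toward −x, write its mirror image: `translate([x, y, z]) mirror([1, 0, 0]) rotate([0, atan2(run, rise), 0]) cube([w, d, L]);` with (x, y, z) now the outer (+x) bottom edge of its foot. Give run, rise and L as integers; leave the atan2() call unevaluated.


// leg length = √(288² + 840²) = 888
// right-leg outer foot x = 2·288 + 103 = 679
// beam min-corner = (288, 0, 840)
translate([288, 0, 840]) cube([103, 989, 71]);
translate([0, 98, 0]) rotate([0, atan2(288, 840), 0]) cube([41, 33, 888]);
translate([679, 98, 0]) mirror([1, 0, 0]) rotate([0, atan2(288, 840), 0]) cube([41, 33, 888]);
translate([0, 858, 0]) rotate([0, atan2(288, 840), 0]) cube([41, 33, 888]);
translate([679, 858, 0]) mirror([1, 0, 0]) rotate([0, atan2(288, 840), 0]) cube([41, 33, 888]);


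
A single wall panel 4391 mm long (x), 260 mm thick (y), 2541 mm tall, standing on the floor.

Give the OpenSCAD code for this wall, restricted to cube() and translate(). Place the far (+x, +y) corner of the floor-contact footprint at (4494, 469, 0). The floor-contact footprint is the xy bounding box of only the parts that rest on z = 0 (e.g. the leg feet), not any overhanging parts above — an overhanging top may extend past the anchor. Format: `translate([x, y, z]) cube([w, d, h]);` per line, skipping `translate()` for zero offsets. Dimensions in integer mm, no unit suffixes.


translate([103, 209, 0]) cube([4391, 260, 2541]);


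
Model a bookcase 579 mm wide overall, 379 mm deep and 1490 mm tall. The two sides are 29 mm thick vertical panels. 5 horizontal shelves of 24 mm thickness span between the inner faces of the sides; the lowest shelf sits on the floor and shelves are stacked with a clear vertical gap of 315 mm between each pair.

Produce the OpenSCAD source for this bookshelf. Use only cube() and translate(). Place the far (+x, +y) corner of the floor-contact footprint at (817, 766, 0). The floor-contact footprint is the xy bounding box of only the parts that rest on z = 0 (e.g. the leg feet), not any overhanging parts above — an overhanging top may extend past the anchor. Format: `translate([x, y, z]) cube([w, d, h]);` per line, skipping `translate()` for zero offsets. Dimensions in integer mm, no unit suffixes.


translate([238, 387, 0]) cube([29, 379, 1490]);
translate([788, 387, 0]) cube([29, 379, 1490]);
translate([267, 387, 0]) cube([521, 379, 24]);
translate([267, 387, 339]) cube([521, 379, 24]);
translate([267, 387, 678]) cube([521, 379, 24]);
translate([267, 387, 1017]) cube([521, 379, 24]);
translate([267, 387, 1356]) cube([521, 379, 24]);


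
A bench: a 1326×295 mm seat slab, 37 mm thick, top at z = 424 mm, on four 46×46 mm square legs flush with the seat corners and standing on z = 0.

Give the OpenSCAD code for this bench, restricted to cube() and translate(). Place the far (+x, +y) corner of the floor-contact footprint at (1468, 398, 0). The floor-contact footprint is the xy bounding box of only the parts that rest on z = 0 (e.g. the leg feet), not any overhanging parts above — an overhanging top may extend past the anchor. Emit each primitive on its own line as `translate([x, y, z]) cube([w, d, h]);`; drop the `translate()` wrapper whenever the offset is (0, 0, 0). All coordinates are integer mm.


translate([142, 103, 387]) cube([1326, 295, 37]);
translate([142, 103, 0]) cube([46, 46, 387]);
translate([142, 352, 0]) cube([46, 46, 387]);
translate([1422, 103, 0]) cube([46, 46, 387]);
translate([1422, 352, 0]) cube([46, 46, 387]);


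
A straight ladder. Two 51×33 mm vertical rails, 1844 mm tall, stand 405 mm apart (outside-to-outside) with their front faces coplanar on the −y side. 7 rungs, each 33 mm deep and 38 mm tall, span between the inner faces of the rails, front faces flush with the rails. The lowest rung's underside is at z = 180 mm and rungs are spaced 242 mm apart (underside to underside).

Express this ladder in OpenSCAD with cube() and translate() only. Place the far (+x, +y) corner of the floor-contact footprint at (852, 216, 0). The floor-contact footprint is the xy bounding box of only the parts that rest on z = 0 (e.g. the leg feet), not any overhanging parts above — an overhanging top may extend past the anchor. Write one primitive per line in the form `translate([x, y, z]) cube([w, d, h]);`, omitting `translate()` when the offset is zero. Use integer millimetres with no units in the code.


translate([447, 183, 0]) cube([51, 33, 1844]);
translate([801, 183, 0]) cube([51, 33, 1844]);
translate([498, 183, 180]) cube([303, 33, 38]);
translate([498, 183, 422]) cube([303, 33, 38]);
translate([498, 183, 664]) cube([303, 33, 38]);
translate([498, 183, 906]) cube([303, 33, 38]);
translate([498, 183, 1148]) cube([303, 33, 38]);
translate([498, 183, 1390]) cube([303, 33, 38]);
translate([498, 183, 1632]) cube([303, 33, 38]);


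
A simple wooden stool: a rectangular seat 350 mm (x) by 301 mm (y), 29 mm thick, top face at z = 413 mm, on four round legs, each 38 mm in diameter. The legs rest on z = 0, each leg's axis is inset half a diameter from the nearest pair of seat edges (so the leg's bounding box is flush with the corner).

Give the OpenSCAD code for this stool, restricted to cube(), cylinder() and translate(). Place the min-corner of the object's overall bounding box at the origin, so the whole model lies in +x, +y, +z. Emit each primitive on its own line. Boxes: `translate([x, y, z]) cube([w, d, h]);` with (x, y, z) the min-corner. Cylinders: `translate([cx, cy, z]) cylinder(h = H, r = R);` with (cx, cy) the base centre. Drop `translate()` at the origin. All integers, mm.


translate([0, 0, 384]) cube([350, 301, 29]);
translate([19, 19, 0]) cylinder(h = 384, r = 19);
translate([331, 19, 0]) cylinder(h = 384, r = 19);
translate([19, 282, 0]) cylinder(h = 384, r = 19);
translate([331, 282, 0]) cylinder(h = 384, r = 19);


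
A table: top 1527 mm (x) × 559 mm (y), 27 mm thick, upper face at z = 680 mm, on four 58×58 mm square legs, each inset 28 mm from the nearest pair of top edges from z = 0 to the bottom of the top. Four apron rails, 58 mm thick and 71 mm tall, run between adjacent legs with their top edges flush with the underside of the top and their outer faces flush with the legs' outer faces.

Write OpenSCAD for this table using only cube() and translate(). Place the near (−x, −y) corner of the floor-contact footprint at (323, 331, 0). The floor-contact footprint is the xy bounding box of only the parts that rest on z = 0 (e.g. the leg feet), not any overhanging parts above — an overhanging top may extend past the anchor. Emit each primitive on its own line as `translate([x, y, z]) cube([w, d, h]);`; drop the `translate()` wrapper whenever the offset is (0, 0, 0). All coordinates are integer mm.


translate([295, 303, 653]) cube([1527, 559, 27]);
translate([323, 331, 0]) cube([58, 58, 653]);
translate([1736, 331, 0]) cube([58, 58, 653]);
translate([323, 776, 0]) cube([58, 58, 653]);
translate([1736, 776, 0]) cube([58, 58, 653]);
translate([381, 331, 582]) cube([1355, 58, 71]);
translate([381, 776, 582]) cube([1355, 58, 71]);
translate([323, 389, 582]) cube([58, 387, 71]);
translate([1736, 389, 582]) cube([58, 387, 71]);


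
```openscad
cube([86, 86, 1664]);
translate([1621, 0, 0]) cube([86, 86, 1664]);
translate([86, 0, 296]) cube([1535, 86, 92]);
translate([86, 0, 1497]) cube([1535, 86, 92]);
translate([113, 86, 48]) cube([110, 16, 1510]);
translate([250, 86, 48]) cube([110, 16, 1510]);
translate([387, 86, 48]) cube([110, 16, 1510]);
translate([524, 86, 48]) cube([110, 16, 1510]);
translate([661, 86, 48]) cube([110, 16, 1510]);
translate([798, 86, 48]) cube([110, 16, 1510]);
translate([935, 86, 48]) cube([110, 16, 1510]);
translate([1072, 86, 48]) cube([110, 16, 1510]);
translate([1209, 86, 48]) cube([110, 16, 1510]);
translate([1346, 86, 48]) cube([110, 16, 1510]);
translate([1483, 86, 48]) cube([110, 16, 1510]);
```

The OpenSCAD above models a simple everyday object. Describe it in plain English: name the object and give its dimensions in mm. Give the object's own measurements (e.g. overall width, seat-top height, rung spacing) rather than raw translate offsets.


A fence section. Two 86×86 mm posts, 1664 mm tall, stand on the floor with a clear span of 1535 mm between their inner faces. Two horizontal rails of 86×92 mm section span the gap between the posts with their undersides at z = 296 mm and z = 1497 mm, flush with the posts' −y face. 11 pickets, each 110 mm wide, 16 mm thick and 1510 mm tall, are fixed to the +y face of the rails with their bottoms at z = 48 mm, spaced across the span with a 27 mm gap after the −x post and between neighbouring pickets, with 28 mm left before the +x post.


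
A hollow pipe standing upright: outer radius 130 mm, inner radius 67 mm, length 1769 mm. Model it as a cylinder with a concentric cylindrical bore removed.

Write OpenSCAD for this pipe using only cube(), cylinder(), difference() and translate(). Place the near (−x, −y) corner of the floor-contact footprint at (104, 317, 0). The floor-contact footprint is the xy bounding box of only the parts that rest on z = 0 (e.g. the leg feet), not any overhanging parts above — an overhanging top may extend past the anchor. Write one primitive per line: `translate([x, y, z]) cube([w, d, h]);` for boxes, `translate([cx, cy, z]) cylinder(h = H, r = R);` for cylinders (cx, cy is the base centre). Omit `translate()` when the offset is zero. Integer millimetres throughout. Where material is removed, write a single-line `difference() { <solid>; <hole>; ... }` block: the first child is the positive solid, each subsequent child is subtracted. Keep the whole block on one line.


difference() { translate([234, 447, 0]) cylinder(h = 1769, r = 130); translate([234, 447, 0]) cylinder(h = 1769, r = 67); }


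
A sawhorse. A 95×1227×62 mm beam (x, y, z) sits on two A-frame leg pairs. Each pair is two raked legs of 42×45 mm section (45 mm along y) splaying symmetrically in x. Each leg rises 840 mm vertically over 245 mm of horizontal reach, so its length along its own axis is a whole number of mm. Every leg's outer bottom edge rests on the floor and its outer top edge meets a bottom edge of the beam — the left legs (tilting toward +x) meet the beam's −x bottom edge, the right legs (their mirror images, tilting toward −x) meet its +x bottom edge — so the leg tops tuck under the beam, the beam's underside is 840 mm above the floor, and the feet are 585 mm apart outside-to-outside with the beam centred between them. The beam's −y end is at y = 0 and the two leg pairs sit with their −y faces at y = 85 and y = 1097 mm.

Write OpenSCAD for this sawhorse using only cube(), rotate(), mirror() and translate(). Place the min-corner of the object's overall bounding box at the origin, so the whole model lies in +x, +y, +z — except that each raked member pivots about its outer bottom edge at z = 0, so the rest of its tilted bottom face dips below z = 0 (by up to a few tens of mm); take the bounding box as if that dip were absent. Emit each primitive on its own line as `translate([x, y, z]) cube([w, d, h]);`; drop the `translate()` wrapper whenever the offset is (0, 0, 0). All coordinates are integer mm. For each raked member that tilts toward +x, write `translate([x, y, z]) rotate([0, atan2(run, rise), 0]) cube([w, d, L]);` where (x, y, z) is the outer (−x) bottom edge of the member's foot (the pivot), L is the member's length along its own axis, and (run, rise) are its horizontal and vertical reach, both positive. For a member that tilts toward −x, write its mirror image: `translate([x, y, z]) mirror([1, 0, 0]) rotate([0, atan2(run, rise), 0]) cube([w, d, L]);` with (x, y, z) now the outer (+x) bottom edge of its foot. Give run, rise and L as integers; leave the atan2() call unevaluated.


translate([245, 0, 840]) cube([95, 1227, 62]);
translate([0, 85, 0]) rotate([0, atan2(245, 840), 0]) cube([42, 45, 875]);
translate([585, 85, 0]) mirror([1, 0, 0]) rotate([0, atan2(245, 840), 0]) cube([42, 45, 875]);
translate([0, 1097, 0]) rotate([0, atan2(245, 840), 0]) cube([42, 45, 875]);
translate([585, 1097, 0]) mirror([1, 0, 0]) rotate([0, atan2(245, 840), 0]) cube([42, 45, 875]);


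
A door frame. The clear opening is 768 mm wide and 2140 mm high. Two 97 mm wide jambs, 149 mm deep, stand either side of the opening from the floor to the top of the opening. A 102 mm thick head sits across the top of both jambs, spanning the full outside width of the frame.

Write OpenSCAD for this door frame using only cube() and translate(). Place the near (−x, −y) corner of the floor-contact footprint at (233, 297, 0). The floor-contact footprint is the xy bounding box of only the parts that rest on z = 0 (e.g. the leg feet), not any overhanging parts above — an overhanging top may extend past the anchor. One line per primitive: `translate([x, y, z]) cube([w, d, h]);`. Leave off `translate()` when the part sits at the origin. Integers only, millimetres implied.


translate([233, 297, 0]) cube([97, 149, 2140]);
translate([1098, 297, 0]) cube([97, 149, 2140]);
translate([233, 297, 2140]) cube([962, 149, 102]);


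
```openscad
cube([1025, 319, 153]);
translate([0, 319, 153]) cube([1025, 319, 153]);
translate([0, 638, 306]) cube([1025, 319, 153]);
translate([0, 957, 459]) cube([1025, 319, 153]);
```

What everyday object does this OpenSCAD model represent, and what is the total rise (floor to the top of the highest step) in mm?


A staircase. The total rise is 612 mm.

4 identical blocks, each offset up and back from the previous — a staircase. Each step is 153 mm tall and there are 4 of them, so the total rise is 4 × 153 = 612 mm.


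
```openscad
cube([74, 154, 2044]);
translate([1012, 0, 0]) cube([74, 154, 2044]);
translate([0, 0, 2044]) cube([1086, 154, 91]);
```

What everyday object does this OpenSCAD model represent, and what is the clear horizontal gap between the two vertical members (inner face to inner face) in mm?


A door frame. The clear opening width is 938 mm.

Two 2044 mm tall posts with a header on top — a door frame. The left jamb is 74 mm wide at x = 0; the right jamb starts at x = 1012. The clear opening is 1012 − 74 = 938 mm.


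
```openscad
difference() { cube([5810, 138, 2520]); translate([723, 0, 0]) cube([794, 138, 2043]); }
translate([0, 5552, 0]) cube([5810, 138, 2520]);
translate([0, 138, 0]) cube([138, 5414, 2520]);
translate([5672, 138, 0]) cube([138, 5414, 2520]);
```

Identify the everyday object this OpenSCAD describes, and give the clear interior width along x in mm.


A single room. The interior width is 5534 mm.

Four walls enclosing a rectangle with a door in the front wall — a room. Outside width 5810 minus two 138 mm walls gives 5534 mm.


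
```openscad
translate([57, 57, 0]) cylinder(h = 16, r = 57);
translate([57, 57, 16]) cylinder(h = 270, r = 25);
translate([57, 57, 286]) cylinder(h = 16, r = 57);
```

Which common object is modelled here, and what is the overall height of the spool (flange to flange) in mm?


A spool. The overall height is 302 mm.

Three coaxial cylinders, large–small–large — a spool. Two 16 mm flanges and a 270 mm core give 16 + 270 + 16 = 302 mm.


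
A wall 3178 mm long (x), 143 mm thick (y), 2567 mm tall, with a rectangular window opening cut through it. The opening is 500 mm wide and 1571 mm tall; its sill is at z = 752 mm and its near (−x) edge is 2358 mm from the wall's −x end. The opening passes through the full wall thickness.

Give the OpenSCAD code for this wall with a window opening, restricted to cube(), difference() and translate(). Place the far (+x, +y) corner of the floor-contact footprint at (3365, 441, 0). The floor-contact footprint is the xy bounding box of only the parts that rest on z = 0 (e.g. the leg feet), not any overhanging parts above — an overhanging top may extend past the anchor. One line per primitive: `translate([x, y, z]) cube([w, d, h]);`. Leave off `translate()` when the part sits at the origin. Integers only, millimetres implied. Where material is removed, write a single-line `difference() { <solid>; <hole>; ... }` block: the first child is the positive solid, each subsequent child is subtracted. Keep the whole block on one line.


difference() { translate([187, 298, 0]) cube([3178, 143, 2567]); translate([2545, 298, 752]) cube([500, 143, 1571]); }
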